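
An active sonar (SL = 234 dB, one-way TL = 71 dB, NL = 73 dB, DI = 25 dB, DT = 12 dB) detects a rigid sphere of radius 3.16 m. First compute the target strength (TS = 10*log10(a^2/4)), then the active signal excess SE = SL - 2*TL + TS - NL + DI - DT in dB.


Step 1: TS = 10*log10(3.16^2/4) = 3.97 dB
Step 2: SE = SL - 2*TL + TS - NL + DI - DT = 234 - 2*71 + (3.97) - 73 + 25 - 12 = 35.97

35.97 dB


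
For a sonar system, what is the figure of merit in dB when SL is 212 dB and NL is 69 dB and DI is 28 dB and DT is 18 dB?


FOM = SL - NL + DI - DT = 212 - 69 + 28 - 18 = 153

153 dB


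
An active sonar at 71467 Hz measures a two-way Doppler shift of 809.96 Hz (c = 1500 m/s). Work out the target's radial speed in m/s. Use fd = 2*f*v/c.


From fd = 2*f*v/c, v = c*fd/(2*f) = 1500 * 809.96 / (2*71467) = 8.5

8.5 m/s


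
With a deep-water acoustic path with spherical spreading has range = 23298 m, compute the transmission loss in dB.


TL = 20*log10(23298) = 87.35

87.35 dB


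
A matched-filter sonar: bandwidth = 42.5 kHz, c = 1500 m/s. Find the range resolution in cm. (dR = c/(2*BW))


dR = c/(2*BW) = 1500 / (2 * 42.5e3) = 0.0176 m = 1.76 cm

1.76 cm


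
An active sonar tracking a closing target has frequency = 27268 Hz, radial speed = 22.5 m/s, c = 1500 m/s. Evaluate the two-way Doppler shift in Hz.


fd = 2*f*v/c = 2 * 27268 * 22.5 / 1500 = 818.04

818.04 Hz


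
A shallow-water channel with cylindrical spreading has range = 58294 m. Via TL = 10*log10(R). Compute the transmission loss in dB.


47.66 dB


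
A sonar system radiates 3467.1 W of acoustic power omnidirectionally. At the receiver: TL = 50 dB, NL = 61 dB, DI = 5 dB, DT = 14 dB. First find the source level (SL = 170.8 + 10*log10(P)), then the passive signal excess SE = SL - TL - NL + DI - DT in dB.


Step 1: SL = 170.8 + 10*log10(3467.1) = 206.2 dB
Step 2: SE = SL - TL - NL + DI - DT = 206.2 - 50 - 61 + 5 - 14 = 86.2

86.2 dB


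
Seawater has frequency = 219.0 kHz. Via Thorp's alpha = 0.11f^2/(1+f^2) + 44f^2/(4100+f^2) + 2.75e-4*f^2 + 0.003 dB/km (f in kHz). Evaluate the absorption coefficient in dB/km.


f^2 = 47961.0
alpha = 0.11*47961.0/(1+47961.0) + 44*47961.0/(4100+47961.0) + 2.75e-4*47961.0 + 0.003 = 53.837

53.837 dB/km


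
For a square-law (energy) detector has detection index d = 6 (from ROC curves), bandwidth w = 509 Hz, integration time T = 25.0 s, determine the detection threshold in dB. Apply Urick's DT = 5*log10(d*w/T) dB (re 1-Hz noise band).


DT = 5*log10(d*w/T) = 5*log10(6 * 509 / 25.0) = 5*log10(122.16) = 10.43

10.43 dB


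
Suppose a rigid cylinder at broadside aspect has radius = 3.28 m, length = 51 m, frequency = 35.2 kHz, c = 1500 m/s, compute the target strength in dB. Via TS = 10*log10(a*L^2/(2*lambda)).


lambda = 1500/35200 = 0.04261 m
TS = 10*log10(3.28*51^2/(2*0.04261)) = 50.0

50.0 dB


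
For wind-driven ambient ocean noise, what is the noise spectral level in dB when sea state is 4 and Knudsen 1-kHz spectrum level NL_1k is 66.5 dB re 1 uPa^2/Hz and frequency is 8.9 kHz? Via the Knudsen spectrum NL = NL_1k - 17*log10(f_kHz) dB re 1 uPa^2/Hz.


50.36 dB


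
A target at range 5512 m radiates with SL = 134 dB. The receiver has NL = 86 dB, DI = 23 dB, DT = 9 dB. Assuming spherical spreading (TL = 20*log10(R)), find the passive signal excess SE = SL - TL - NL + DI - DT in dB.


-12.83 dB


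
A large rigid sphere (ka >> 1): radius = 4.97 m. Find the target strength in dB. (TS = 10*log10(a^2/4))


TS = 10*log10(4.97^2 / 4) = 10*log10(6.175225) = 7.91

7.91 dB


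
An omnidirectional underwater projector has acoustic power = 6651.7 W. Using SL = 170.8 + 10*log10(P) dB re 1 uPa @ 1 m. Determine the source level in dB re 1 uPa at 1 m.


SL = 170.8 + 10*log10(6651.7) = 170.8 + 38.23 = 209.03

209.03 dB


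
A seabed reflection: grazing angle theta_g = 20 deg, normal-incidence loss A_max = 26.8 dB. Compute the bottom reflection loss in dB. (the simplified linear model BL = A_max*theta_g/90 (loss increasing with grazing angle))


5.96 dB


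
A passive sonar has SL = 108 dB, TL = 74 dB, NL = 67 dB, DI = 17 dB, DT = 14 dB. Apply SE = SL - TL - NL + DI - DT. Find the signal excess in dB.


-30 dB


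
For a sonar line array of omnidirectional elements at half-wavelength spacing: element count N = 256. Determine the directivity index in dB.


DI = 10*log10(256) = 24.08

24.08 dB


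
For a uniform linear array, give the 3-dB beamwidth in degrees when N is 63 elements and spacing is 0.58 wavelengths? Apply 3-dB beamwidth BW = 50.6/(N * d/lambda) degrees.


1.38 deg


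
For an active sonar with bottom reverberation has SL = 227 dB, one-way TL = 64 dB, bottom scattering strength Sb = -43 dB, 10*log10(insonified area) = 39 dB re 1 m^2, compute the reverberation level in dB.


95 dB


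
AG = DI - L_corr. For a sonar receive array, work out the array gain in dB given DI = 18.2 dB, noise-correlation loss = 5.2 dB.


AG = DI - L_corr = 18.2 - 5.2 = 13.0

13.0 dB


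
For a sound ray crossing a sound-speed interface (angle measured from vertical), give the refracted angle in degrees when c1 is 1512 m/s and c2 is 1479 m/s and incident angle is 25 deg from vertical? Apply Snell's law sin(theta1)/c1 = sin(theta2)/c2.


sin(theta2) = (c2/c1)*sin(theta1) = (1479/1512)*sin(25 deg) = 0.41339
theta2 = arcsin(0.41339) = 24.42

24.42 deg


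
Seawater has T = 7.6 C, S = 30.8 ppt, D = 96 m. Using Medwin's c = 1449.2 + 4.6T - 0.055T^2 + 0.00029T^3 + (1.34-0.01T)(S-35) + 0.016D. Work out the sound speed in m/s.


1477.34 m/s


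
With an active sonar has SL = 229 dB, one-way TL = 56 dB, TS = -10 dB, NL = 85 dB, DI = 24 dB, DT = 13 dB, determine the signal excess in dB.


SE = SL - 2*TL + TS - NL + DI - DT = 229 - 2*56 + (-10) - 85 + 24 - 13 = 33

33 dB


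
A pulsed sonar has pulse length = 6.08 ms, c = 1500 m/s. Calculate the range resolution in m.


dR = c*tau/2 = 1500 * 6.08e-3 / 2 = 4.56

4.56 m


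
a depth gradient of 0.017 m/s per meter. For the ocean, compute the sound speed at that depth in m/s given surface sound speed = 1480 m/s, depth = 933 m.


1495.861 m/s


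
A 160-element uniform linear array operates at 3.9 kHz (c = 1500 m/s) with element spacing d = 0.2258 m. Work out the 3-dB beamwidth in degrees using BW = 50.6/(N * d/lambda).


0.54 deg


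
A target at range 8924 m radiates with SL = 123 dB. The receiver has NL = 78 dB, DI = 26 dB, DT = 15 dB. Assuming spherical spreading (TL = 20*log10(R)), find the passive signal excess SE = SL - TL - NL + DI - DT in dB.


Step 1: TL = 20*log10(8924) = 79.01 dB
Step 2: SE = 123 - 79.01 - 78 + 26 - 15 = -23.01

-23.01 dB


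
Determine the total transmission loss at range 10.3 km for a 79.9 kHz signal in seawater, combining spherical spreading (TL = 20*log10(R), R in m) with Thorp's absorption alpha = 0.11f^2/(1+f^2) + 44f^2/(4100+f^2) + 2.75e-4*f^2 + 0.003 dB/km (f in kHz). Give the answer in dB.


Step 1 (Thorp): alpha = 0.11*6384.01/(1+6384.01) + 44*6384.01/(4100+6384.01) + 2.75e-4*6384.01 + 0.003 = 28.6614 dB/km
Step 2: TL_spread = 20*log10(10300) = 80.26 dB
Step 3: TL_abs = alpha*R = 28.6614 * 10.3 = 295.21 dB
Step 4: TL_total = 80.26 + 295.21 = 375.47

375.47 dB


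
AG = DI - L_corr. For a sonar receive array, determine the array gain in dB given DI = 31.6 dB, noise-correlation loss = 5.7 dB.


AG = DI - L_corr = 31.6 - 5.7 = 25.9

25.9 dB


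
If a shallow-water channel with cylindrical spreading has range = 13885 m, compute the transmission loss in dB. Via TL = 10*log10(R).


TL = 10*log10(13885) = 41.43

41.43 dB


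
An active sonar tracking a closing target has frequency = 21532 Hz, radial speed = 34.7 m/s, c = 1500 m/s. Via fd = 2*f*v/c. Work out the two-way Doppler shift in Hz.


fd = 2*f*v/c = 2 * 21532 * 34.7 / 1500 = 996.21

996.21 Hz


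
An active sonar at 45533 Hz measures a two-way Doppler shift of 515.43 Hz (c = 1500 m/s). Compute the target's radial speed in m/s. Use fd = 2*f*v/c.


From fd = 2*f*v/c, v = c*fd/(2*f) = 1500 * 515.43 / (2*45533) = 8.49

8.49 m/s


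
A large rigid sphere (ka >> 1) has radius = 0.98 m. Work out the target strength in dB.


TS = 10*log10(0.98^2 / 4) = 10*log10(0.2401) = -6.2

-6.2 dB


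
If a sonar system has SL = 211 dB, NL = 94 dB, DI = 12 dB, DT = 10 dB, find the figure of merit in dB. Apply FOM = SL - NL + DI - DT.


FOM = SL - NL + DI - DT = 211 - 94 + 12 - 10 = 119

119 dB


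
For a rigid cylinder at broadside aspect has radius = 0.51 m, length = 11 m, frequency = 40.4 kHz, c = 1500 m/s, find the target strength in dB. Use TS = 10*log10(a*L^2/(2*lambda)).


29.2 dB


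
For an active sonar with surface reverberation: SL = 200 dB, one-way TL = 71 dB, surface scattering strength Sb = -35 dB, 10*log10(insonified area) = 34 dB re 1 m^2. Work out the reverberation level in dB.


57 dB


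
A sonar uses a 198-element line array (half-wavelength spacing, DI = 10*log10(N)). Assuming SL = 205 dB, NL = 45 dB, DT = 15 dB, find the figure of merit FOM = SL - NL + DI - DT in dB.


Step 1: DI = 10*log10(198) = 22.97 dB
Step 2: FOM = SL - NL + DI - DT = 205 - 45 + 22.97 - 15 = 167.97

167.97 dB


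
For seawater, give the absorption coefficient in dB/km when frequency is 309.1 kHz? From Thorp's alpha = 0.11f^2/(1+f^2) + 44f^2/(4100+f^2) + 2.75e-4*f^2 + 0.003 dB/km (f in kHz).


f^2 = 95542.81
alpha = 0.11*95542.81/(1+95542.81) + 44*95542.81/(4100+95542.81) + 2.75e-4*95542.81 + 0.003 = 68.577

68.577 dB/km


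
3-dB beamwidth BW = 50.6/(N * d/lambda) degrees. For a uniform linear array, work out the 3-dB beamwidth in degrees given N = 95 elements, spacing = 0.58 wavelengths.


BW = 50.6 / (95 * 0.58) = 50.6 / 55.1 = 0.92

0.92 deg


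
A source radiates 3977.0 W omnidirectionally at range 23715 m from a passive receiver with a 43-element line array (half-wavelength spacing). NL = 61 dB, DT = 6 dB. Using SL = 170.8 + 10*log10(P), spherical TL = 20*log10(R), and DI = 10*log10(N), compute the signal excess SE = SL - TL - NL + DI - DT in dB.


Step 1: SL = 170.8 + 10*log10(3977.0) = 206.8 dB
Step 2: TL = 20*log10(23715) = 87.5 dB
Step 3: DI = 10*log10(43) = 16.33 dB
Step 4: SE = SL - TL - NL + DI - DT = 206.8 - 87.5 - 61 + 16.33 - 6 = 68.63

68.63 dB


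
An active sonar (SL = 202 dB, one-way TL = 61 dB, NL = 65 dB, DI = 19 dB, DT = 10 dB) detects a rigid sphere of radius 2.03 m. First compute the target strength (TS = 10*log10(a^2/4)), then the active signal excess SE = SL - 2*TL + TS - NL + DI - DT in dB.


Step 1: TS = 10*log10(2.03^2/4) = 0.13 dB
Step 2: SE = SL - 2*TL + TS - NL + DI - DT = 202 - 2*61 + (0.13) - 65 + 19 - 10 = 24.13

24.13 dB


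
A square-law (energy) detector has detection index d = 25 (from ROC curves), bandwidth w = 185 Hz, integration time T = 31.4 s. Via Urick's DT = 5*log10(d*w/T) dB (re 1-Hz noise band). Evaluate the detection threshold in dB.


DT = 5*log10(d*w/T) = 5*log10(25 * 185 / 31.4) = 5*log10(147.29) = 10.84

10.84 dB


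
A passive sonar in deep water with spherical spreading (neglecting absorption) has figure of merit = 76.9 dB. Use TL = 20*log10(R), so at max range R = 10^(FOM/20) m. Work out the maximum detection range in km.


At max range FOM = TL, so 20*log10(R) = 76.9
R = 10^(76.9/20) = 6998.42 m = 7.0 km

7.0 km


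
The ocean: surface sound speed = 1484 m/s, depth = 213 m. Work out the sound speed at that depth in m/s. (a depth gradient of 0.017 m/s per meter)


c = 1484 + 0.017 * 213 = 1487.621

1487.621 m/s


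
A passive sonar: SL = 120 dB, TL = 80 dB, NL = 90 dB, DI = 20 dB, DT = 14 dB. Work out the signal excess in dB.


SE = SL - TL - NL + DI - DT = 120 - 80 - 90 + 20 - 14 = -44

-44 dB


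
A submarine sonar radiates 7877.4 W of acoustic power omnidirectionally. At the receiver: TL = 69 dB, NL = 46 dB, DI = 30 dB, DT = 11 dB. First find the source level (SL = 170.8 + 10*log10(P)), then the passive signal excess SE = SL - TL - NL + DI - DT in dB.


Step 1: SL = 170.8 + 10*log10(7877.4) = 209.76 dB
Step 2: SE = SL - TL - NL + DI - DT = 209.76 - 69 - 46 + 30 - 11 = 113.76

113.76 dB


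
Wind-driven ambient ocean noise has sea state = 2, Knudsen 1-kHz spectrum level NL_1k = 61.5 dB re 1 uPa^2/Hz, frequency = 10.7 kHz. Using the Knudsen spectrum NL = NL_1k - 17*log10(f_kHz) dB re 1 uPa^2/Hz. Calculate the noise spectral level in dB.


NL = NL_1k - 17*log10(f_kHz) = 61.5 - 17*log10(10.7) = 61.5 - (17.5) = 44.0

44.0 dB


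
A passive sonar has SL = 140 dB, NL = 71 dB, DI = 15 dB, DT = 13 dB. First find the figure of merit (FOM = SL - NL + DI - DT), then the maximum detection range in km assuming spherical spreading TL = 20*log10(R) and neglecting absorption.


Step 1: FOM = SL - NL + DI - DT = 140 - 71 + 15 - 13 = 71 dB
Step 2: at max range FOM = TL = 20*log10(R), so R = 10^(71/20) = 3548.13 m = 3.55 km

3.55 km


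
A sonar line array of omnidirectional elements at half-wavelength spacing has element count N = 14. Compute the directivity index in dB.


DI = 10*log10(14) = 11.46

11.46 dB


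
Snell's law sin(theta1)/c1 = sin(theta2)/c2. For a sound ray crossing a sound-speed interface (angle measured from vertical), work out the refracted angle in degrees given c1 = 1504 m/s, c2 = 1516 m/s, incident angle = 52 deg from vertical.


sin(theta2) = (c2/c1)*sin(theta1) = (1516/1504)*sin(52 deg) = 0.7943
theta2 = arcsin(0.7943) = 52.59

52.59 deg


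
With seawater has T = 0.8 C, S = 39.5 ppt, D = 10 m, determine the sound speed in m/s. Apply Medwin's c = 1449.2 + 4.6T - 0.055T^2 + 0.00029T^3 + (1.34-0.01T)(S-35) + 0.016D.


c = 1449.2 + 4.6*0.8 - 0.055*0.8^2 + 0.00029*0.8^3 + (1.34 - 0.01*0.8)*(39.5 - 35) + 0.016*10 = 1459.0

1459.0 m/s


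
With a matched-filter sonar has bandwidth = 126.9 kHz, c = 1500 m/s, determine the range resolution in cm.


dR = c/(2*BW) = 1500 / (2 * 126.9e3) = 0.0059 m = 0.59 cm

0.59 cm


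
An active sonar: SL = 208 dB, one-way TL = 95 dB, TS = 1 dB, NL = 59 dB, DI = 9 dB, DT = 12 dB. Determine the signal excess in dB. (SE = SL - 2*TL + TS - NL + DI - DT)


SE = SL - 2*TL + TS - NL + DI - DT = 208 - 2*95 + (1) - 59 + 9 - 12 = -43

-43 dB


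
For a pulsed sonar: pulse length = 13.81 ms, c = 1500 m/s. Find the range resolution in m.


10.3575 m


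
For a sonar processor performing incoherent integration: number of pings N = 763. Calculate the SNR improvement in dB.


Gain = 5*log10(763) = 14.41

14.41 dB


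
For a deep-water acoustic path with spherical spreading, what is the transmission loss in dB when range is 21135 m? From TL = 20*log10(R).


TL = 20*log10(21135) = 86.5

86.5 dB


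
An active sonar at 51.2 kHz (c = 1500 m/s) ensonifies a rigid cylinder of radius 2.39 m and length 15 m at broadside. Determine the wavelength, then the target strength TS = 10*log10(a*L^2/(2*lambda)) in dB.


Step 1: lambda = c/f = 1500/51200 = 0.0293 m
Step 2: TS = 10*log10(a*L^2/(2*lambda)) = 10*log10(2.39*15^2/(2*0.0293)) = 39.63

39.63 dB


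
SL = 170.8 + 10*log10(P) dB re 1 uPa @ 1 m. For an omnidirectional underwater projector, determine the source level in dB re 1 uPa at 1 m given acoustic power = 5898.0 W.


SL = 170.8 + 10*log10(5898.0) = 170.8 + 37.71 = 208.51

208.51 dB


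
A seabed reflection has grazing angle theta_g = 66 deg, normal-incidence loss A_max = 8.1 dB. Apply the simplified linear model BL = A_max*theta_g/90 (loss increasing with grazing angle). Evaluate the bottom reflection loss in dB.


5.94 dB


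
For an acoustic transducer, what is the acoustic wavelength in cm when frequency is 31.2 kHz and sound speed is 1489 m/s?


4.77 cm


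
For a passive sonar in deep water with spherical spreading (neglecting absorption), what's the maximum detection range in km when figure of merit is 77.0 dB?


At max range FOM = TL, so 20*log10(R) = 77.0
R = 10^(77.0/20) = 7079.46 m = 7.08 km

7.08 km


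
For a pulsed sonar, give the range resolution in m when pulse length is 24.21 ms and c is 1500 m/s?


dR = c*tau/2 = 1500 * 24.21e-3 / 2 = 18.1575

18.1575 m


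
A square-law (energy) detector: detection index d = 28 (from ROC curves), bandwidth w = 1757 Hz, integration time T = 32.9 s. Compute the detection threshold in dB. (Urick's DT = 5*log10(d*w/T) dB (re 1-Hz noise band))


DT = 5*log10(d*w/T) = 5*log10(28 * 1757 / 32.9) = 5*log10(1495.32) = 15.87

15.87 dB


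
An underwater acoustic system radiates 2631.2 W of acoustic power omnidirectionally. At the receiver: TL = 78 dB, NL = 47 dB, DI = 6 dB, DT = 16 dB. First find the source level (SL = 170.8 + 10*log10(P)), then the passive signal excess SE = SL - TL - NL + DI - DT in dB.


Step 1: SL = 170.8 + 10*log10(2631.2) = 205.0 dB
Step 2: SE = SL - TL - NL + DI - DT = 205.0 - 78 - 47 + 6 - 16 = 70.0

70.0 dB


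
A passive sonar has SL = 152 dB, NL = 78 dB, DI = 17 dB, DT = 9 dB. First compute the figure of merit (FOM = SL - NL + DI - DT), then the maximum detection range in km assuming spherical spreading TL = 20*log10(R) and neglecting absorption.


Step 1: FOM = SL - NL + DI - DT = 152 - 78 + 17 - 9 = 82 dB
Step 2: at max range FOM = TL = 20*log10(R), so R = 10^(82/20) = 12589.25 m = 12.59 km

12.59 km


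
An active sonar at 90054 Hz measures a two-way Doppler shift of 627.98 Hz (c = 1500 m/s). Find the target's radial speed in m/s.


From fd = 2*f*v/c, v = c*fd/(2*f) = 1500 * 627.98 / (2*90054) = 5.23

5.23 m/s


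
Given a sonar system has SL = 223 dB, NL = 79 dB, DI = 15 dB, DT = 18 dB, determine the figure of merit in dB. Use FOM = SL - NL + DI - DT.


FOM = SL - NL + DI - DT = 223 - 79 + 15 - 18 = 141

141 dB


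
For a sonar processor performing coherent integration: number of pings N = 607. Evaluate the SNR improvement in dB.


Gain = 10*log10(607) = 27.83

27.83 dB


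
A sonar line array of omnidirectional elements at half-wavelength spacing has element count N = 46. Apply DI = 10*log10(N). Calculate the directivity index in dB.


DI = 10*log10(46) = 16.63

16.63 dB


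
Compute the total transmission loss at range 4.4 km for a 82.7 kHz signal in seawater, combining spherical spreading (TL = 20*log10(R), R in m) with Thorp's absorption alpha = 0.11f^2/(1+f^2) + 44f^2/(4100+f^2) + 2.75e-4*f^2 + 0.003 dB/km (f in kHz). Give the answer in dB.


Step 1 (Thorp): alpha = 0.11*6839.29/(1+6839.29) + 44*6839.29/(4100+6839.29) + 2.75e-4*6839.29 + 0.003 = 29.5028 dB/km
Step 2: TL_spread = 20*log10(4400) = 72.87 dB
Step 3: TL_abs = alpha*R = 29.5028 * 4.4 = 129.81 dB
Step 4: TL_total = 72.87 + 129.81 = 202.68

202.68 dB


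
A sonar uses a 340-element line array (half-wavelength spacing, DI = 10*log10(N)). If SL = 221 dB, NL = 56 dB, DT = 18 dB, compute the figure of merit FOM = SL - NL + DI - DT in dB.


Step 1: DI = 10*log10(340) = 25.31 dB
Step 2: FOM = SL - NL + DI - DT = 221 - 56 + 25.31 - 18 = 172.31

172.31 dB


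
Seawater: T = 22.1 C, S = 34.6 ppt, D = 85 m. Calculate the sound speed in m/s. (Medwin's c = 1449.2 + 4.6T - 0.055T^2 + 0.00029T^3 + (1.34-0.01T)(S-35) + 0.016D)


c = 1449.2 + 4.6*22.1 - 0.055*22.1^2 + 0.00029*22.1^3 + (1.34 - 0.01*22.1)*(34.6 - 35) + 0.016*85 = 1528.04

1528.04 m/s


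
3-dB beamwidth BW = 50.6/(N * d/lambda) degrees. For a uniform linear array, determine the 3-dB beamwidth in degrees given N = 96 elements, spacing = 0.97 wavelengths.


BW = 50.6 / (96 * 0.97) = 50.6 / 93.12 = 0.54

0.54 deg


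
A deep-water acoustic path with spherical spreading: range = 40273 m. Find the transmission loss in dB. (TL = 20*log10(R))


TL = 20*log10(40273) = 92.1

92.1 dB


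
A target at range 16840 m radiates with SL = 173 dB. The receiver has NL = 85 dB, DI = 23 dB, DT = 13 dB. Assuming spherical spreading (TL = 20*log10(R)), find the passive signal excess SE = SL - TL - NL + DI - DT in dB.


13.47 dB


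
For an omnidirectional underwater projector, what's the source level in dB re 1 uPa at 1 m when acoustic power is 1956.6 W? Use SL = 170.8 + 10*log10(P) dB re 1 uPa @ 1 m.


SL = 170.8 + 10*log10(1956.6) = 170.8 + 32.92 = 203.72

203.72 dB


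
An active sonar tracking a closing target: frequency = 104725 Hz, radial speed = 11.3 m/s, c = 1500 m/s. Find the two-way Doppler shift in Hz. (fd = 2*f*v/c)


fd = 2*f*v/c = 2 * 104725 * 11.3 / 1500 = 1577.86

1577.86 Hz


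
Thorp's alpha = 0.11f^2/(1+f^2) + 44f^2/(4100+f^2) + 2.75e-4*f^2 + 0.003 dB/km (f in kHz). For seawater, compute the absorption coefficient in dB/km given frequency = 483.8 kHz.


107.723 dB/km


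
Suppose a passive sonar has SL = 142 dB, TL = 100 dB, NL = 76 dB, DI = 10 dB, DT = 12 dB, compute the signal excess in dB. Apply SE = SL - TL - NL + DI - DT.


SE = SL - TL - NL + DI - DT = 142 - 100 - 76 + 10 - 12 = -36

-36 dB


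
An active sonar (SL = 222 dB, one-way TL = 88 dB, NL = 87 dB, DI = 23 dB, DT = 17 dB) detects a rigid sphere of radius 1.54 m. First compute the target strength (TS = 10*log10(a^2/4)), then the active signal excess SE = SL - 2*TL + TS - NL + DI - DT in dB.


Step 1: TS = 10*log10(1.54^2/4) = -2.27 dB
Step 2: SE = SL - 2*TL + TS - NL + DI - DT = 222 - 2*88 + (-2.27) - 87 + 23 - 17 = -37.27

-37.27 dB


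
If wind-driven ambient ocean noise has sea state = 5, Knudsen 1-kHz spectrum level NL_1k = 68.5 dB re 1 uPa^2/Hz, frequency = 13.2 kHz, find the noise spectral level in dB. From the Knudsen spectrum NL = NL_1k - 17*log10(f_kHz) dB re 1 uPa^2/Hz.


NL = NL_1k - 17*log10(f_kHz) = 68.5 - 17*log10(13.2) = 68.5 - (19.05) = 49.45

49.45 dB


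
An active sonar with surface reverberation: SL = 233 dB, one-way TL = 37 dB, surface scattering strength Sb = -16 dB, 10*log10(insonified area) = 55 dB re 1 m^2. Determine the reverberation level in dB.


RL = SL - 2*TL + Sb + 10*log10(A) = 233 - 2*37 + (-16) + 55 = 198

198 dB


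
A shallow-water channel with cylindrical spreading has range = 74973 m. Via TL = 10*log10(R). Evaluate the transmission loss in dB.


TL = 10*log10(74973) = 48.75

48.75 dB


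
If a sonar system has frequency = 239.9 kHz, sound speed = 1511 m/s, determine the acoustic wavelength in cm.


lambda = c/f = 1511 / 239900 = 0.0063 m = 0.63 cm

0.63 cm


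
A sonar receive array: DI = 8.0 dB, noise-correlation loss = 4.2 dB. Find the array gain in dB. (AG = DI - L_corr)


AG = DI - L_corr = 8.0 - 4.2 = 3.8

3.8 dB


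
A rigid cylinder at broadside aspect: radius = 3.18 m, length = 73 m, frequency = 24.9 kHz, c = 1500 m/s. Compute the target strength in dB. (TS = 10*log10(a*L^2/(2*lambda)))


51.48 dB


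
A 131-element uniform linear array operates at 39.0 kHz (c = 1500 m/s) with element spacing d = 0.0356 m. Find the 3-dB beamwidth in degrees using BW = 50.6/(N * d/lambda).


0.42 deg


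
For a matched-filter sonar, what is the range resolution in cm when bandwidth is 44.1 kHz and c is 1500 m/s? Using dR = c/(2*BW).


dR = c/(2*BW) = 1500 / (2 * 44.1e3) = 0.017 m = 1.7 cm

1.7 cm


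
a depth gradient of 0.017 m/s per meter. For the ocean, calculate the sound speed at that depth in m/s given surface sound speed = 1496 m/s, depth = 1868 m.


1527.756 m/s


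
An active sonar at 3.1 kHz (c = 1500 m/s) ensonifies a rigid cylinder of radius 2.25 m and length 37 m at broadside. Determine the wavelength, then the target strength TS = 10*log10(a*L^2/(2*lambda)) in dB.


Step 1: lambda = c/f = 1500/3100 = 0.48387 m
Step 2: TS = 10*log10(a*L^2/(2*lambda)) = 10*log10(2.25*37^2/(2*0.48387)) = 35.03

35.03 dB


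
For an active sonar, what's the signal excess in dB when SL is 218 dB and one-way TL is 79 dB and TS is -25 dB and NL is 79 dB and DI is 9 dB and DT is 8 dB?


SE = SL - 2*TL + TS - NL + DI - DT = 218 - 2*79 + (-25) - 79 + 9 - 8 = -43

-43 dB


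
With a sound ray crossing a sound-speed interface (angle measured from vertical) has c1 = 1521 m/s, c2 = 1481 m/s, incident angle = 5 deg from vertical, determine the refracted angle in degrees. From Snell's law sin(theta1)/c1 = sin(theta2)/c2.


sin(theta2) = (c2/c1)*sin(theta1) = (1481/1521)*sin(5 deg) = 0.08486
theta2 = arcsin(0.08486) = 4.87

4.87 deg


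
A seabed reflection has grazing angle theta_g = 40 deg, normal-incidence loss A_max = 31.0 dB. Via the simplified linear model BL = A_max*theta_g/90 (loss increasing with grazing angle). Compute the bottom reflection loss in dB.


BL = A_max * theta_g / 90 = 31.0 * 40 / 90 = 13.78

13.78 dB


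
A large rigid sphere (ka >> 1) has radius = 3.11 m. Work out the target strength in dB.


TS = 10*log10(3.11^2 / 4) = 10*log10(2.418025) = 3.83

3.83 dB


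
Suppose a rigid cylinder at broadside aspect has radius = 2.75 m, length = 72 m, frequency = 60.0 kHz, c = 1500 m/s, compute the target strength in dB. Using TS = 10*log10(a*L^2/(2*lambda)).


lambda = 1500/60000 = 0.025 m
TS = 10*log10(2.75*72^2/(2*0.025)) = 54.55

54.55 dB


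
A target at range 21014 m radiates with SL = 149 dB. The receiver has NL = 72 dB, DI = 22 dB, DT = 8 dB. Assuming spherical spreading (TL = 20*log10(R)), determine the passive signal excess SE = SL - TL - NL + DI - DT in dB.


Step 1: TL = 20*log10(21014) = 86.45 dB
Step 2: SE = 149 - 86.45 - 72 + 22 - 8 = 4.55

4.55 dB


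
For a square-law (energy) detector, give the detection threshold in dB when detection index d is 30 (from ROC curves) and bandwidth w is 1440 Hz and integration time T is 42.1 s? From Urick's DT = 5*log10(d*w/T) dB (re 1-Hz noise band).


DT = 5*log10(d*w/T) = 5*log10(30 * 1440 / 42.1) = 5*log10(1026.13) = 15.06

15.06 dB


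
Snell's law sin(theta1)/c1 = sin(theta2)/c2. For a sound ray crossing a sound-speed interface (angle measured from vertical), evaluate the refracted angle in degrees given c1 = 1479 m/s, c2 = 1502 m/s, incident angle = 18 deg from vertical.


sin(theta2) = (c2/c1)*sin(theta1) = (1502/1479)*sin(18 deg) = 0.31382
theta2 = arcsin(0.31382) = 18.29

18.29 deg


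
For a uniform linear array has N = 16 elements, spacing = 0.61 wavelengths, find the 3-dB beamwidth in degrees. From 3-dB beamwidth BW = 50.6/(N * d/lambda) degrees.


5.18 deg


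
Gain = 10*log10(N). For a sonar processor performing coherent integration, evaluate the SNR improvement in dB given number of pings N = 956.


Gain = 10*log10(956) = 29.8

29.8 dB


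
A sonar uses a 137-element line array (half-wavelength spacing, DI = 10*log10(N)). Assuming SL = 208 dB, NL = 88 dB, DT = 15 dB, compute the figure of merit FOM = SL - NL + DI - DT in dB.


Step 1: DI = 10*log10(137) = 21.37 dB
Step 2: FOM = SL - NL + DI - DT = 208 - 88 + 21.37 - 15 = 126.37

126.37 dB


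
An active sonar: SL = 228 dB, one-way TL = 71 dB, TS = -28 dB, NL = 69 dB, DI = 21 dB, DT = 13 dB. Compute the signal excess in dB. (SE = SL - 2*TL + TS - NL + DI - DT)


SE = SL - 2*TL + TS - NL + DI - DT = 228 - 2*71 + (-28) - 69 + 21 - 13 = -3

-3 dB


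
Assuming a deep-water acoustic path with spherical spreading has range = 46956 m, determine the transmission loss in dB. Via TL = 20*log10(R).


TL = 20*log10(46956) = 93.43

93.43 dB


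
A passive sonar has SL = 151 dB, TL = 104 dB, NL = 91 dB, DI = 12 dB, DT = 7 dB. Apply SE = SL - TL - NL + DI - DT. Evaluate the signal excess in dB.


SE = SL - TL - NL + DI - DT = 151 - 104 - 91 + 12 - 7 = -39

-39 dB


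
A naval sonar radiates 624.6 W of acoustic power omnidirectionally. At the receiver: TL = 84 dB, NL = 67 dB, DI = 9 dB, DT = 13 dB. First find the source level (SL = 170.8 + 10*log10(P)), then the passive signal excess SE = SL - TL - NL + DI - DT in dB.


Step 1: SL = 170.8 + 10*log10(624.6) = 198.76 dB
Step 2: SE = SL - TL - NL + DI - DT = 198.76 - 84 - 67 + 9 - 13 = 43.76

43.76 dB


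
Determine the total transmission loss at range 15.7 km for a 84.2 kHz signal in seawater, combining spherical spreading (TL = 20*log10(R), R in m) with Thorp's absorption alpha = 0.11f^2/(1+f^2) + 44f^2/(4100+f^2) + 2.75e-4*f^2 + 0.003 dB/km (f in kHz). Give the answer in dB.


Step 1 (Thorp): alpha = 0.11*7089.64/(1+7089.64) + 44*7089.64/(4100+7089.64) + 2.75e-4*7089.64 + 0.003 = 29.9406 dB/km
Step 2: TL_spread = 20*log10(15700) = 83.92 dB
Step 3: TL_abs = alpha*R = 29.9406 * 15.7 = 470.07 dB
Step 4: TL_total = 83.92 + 470.07 = 553.99

553.99 dB


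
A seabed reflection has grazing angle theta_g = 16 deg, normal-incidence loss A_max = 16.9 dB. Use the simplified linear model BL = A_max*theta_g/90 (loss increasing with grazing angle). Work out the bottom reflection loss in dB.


BL = A_max * theta_g / 90 = 16.9 * 16 / 90 = 3.0

3.0 dB


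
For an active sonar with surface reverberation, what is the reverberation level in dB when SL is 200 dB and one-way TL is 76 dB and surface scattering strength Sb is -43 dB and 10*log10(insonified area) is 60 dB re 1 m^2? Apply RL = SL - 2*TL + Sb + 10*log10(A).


65 dB


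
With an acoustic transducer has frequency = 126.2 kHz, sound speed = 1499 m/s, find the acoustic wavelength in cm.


1.19 cm


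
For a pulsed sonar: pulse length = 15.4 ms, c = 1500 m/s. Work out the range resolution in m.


dR = c*tau/2 = 1500 * 15.4e-3 / 2 = 11.55

11.55 m


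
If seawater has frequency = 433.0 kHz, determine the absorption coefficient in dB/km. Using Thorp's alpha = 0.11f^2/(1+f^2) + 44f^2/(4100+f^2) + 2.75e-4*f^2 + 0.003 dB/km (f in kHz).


94.731 dB/km


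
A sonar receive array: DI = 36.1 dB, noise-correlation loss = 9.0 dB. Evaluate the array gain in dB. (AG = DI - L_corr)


AG = DI - L_corr = 36.1 - 9.0 = 27.1

27.1 dB


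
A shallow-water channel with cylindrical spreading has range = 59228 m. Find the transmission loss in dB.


TL = 10*log10(59228) = 47.73

47.73 dB


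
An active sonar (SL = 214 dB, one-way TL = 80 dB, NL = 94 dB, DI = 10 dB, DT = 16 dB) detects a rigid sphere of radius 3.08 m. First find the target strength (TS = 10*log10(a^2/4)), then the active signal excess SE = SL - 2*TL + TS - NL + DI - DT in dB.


Step 1: TS = 10*log10(3.08^2/4) = 3.75 dB
Step 2: SE = SL - 2*TL + TS - NL + DI - DT = 214 - 2*80 + (3.75) - 94 + 10 - 16 = -42.25

-42.25 dB


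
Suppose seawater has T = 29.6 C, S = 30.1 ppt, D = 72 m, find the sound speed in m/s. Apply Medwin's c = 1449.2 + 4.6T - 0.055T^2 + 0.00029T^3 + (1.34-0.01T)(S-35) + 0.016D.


c = 1449.2 + 4.6*29.6 - 0.055*29.6^2 + 0.00029*29.6^3 + (1.34 - 0.01*29.6)*(30.1 - 35) + 0.016*72 = 1540.73

1540.73 m/s


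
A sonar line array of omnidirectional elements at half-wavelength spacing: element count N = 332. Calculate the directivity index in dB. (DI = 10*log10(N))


DI = 10*log10(332) = 25.21

25.21 dB


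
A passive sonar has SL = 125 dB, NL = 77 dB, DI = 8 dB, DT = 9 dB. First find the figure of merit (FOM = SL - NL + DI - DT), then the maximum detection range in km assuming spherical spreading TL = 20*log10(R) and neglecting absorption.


Step 1: FOM = SL - NL + DI - DT = 125 - 77 + 8 - 9 = 47 dB
Step 2: at max range FOM = TL = 20*log10(R), so R = 10^(47/20) = 223.87 m = 0.22 km

0.22 km


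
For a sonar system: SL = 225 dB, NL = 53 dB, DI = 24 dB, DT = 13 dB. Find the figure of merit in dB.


FOM = SL - NL + DI - DT = 225 - 53 + 24 - 13 = 183

183 dB


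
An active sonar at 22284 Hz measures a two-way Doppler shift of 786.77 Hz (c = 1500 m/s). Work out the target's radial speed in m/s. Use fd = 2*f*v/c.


From fd = 2*f*v/c, v = c*fd/(2*f) = 1500 * 786.77 / (2*22284) = 26.48

26.48 m/s


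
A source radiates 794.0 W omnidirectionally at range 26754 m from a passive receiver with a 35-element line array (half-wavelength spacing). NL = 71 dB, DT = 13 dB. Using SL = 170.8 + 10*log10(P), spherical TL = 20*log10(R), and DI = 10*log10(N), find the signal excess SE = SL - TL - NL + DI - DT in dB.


Step 1: SL = 170.8 + 10*log10(794.0) = 199.8 dB
Step 2: TL = 20*log10(26754) = 88.55 dB
Step 3: DI = 10*log10(35) = 15.44 dB
Step 4: SE = SL - TL - NL + DI - DT = 199.8 - 88.55 - 71 + 15.44 - 13 = 42.69

42.69 dB


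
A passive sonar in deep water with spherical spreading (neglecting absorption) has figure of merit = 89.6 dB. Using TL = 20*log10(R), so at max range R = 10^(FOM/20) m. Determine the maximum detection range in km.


30.2 km


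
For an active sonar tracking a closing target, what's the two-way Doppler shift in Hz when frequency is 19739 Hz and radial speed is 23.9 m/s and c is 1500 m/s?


fd = 2*f*v/c = 2 * 19739 * 23.9 / 1500 = 629.02

629.02 Hz


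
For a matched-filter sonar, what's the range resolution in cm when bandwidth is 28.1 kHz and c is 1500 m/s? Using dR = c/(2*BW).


dR = c/(2*BW) = 1500 / (2 * 28.1e3) = 0.0267 m = 2.67 cm

2.67 cm


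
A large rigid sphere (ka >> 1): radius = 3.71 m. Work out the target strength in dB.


5.37 dB


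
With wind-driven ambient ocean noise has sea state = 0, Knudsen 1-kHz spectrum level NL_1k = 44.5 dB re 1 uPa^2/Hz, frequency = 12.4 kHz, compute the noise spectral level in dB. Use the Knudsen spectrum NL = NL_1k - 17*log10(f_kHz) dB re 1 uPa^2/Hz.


NL = NL_1k - 17*log10(f_kHz) = 44.5 - 17*log10(12.4) = 44.5 - (18.59) = 25.91

25.91 dB


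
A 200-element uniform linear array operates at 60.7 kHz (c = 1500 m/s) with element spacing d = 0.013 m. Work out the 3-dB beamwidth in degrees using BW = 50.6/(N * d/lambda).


Step 1: lambda = 1500/60700 = 0.02471 m
Step 2: d/lambda = 0.013/0.02471 = 0.5261
Step 3: BW = 50.6/(N * d/lambda) = 50.6/(200 * 0.5261) = 0.48

0.48 deg


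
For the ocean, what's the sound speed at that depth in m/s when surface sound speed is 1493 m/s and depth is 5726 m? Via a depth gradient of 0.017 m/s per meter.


c = 1493 + 0.017 * 5726 = 1590.342

1590.342 m/s


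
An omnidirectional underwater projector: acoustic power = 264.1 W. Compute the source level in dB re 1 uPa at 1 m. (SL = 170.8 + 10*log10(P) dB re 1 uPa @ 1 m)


195.02 dB


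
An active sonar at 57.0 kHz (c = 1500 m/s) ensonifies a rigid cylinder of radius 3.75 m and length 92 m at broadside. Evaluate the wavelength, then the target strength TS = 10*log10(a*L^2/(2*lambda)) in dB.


Step 1: lambda = c/f = 1500/57000 = 0.02632 m
Step 2: TS = 10*log10(a*L^2/(2*lambda)) = 10*log10(3.75*92^2/(2*0.02632)) = 57.8

57.8 dB


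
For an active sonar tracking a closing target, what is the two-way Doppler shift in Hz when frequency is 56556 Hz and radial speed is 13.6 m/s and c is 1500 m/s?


fd = 2*f*v/c = 2 * 56556 * 13.6 / 1500 = 1025.55

1025.55 Hz


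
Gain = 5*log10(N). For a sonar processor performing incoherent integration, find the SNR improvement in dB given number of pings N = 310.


Gain = 5*log10(310) = 12.46

12.46 dB


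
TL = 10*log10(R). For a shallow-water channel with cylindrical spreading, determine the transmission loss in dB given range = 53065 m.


TL = 10*log10(53065) = 47.25

47.25 dB


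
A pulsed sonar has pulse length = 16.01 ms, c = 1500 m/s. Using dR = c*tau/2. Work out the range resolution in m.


12.0075 m


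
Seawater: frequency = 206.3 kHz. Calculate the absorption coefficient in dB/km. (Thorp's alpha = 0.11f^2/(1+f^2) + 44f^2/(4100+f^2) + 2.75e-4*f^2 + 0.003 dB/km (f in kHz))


f^2 = 42559.69
alpha = 0.11*42559.69/(1+42559.69) + 44*42559.69/(4100+42559.69) + 2.75e-4*42559.69 + 0.003 = 51.951

51.951 dB/km


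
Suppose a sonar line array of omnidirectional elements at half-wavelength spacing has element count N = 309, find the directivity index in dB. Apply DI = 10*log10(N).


DI = 10*log10(309) = 24.9

24.9 dB


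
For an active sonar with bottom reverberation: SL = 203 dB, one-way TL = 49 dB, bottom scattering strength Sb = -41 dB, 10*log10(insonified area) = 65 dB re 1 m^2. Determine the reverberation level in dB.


129 dB


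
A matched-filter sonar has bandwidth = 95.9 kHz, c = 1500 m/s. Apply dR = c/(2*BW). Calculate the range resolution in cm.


dR = c/(2*BW) = 1500 / (2 * 95.9e3) = 0.0078 m = 0.78 cm

0.78 cm


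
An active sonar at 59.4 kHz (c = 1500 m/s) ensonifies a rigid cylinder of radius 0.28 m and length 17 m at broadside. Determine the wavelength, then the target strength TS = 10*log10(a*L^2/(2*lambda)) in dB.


Step 1: lambda = c/f = 1500/59400 = 0.02525 m
Step 2: TS = 10*log10(a*L^2/(2*lambda)) = 10*log10(0.28*17^2/(2*0.02525)) = 32.05

32.05 dB


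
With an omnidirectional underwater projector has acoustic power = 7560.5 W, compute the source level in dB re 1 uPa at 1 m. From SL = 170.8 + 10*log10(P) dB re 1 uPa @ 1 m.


209.59 dB


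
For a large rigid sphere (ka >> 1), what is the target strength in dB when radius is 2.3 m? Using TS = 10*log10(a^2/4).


TS = 10*log10(2.3^2 / 4) = 10*log10(1.3225) = 1.21

1.21 dB


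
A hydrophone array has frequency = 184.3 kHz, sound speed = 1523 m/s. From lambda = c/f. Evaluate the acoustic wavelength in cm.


lambda = c/f = 1523 / 184300 = 0.0083 m = 0.83 cm

0.83 cm


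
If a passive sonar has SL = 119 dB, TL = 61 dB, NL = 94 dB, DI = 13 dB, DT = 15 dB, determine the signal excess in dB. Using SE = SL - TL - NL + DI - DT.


SE = SL - TL - NL + DI - DT = 119 - 61 - 94 + 13 - 15 = -38

-38 dB


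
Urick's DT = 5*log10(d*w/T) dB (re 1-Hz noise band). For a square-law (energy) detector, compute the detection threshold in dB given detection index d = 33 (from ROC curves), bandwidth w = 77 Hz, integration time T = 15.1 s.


DT = 5*log10(d*w/T) = 5*log10(33 * 77 / 15.1) = 5*log10(168.28) = 11.13

11.13 dB


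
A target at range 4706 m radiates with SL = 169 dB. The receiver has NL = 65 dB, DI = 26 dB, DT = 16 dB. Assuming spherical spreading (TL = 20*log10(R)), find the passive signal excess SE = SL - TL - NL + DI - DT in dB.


Step 1: TL = 20*log10(4706) = 73.45 dB
Step 2: SE = 169 - 73.45 - 65 + 26 - 16 = 40.55

40.55 dB


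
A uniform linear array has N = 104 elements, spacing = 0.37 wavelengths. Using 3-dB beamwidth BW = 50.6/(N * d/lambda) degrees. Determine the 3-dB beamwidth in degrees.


1.31 deg


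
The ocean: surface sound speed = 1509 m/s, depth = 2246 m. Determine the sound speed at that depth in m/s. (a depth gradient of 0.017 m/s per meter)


c = 1509 + 0.017 * 2246 = 1547.182

1547.182 m/s


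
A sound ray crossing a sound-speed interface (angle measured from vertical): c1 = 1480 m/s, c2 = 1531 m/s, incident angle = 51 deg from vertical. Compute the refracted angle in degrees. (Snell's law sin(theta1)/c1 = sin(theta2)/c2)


sin(theta2) = (c2/c1)*sin(theta1) = (1531/1480)*sin(51 deg) = 0.80393
theta2 = arcsin(0.80393) = 53.51

53.51 deg


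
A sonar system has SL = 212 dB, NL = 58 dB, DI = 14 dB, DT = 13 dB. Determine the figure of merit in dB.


155 dB


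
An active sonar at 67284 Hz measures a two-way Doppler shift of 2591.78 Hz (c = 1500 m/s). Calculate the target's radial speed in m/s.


From fd = 2*f*v/c, v = c*fd/(2*f) = 1500 * 2591.78 / (2*67284) = 28.89

28.89 m/s


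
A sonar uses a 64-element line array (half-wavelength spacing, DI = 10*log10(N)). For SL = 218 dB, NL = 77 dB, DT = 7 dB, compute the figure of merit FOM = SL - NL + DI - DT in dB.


Step 1: DI = 10*log10(64) = 18.06 dB
Step 2: FOM = SL - NL + DI - DT = 218 - 77 + 18.06 - 7 = 152.06

152.06 dB


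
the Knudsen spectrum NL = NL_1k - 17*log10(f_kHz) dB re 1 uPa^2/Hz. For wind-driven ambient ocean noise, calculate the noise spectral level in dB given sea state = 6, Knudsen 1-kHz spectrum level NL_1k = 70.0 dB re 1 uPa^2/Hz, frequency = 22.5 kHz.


47.01 dB


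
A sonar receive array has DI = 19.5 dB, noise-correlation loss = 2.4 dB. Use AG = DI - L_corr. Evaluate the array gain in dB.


17.1 dB


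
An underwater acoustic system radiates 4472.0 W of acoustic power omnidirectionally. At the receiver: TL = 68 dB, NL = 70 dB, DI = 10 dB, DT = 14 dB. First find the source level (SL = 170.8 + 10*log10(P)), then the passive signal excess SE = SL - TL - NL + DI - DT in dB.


Step 1: SL = 170.8 + 10*log10(4472.0) = 207.31 dB
Step 2: SE = SL - TL - NL + DI - DT = 207.31 - 68 - 70 + 10 - 14 = 65.31

65.31 dB
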